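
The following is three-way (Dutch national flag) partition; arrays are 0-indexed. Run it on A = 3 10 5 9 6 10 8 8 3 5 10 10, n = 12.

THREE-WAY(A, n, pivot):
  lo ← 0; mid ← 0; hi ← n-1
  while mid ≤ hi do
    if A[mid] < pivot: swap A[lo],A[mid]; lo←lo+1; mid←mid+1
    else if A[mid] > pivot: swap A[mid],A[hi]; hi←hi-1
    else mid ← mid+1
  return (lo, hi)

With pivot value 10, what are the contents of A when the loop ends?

3 5 9 6 8 8 3 5 10 10 10 10

pivot = 10; lo=0, mid=0, hi=11
A[mid]=3<10: swap A[0],A[0]; lo=1,mid=1 → 3 10 5 9 6 10 8 8 3 5 10 10
A[mid]=10=10: mid=2
A[mid]=5<10: swap A[1],A[2]; lo=2,mid=3 → 3 5 10 9 6 10 8 8 3 5 10 10
A[mid]=9<10: swap A[2],A[3]; lo=3,mid=4 → 3 5 9 10 6 10 8 8 3 5 10 10
A[mid]=6<10: swap A[3],A[4]; lo=4,mid=5 → 3 5 9 6 10 10 8 8 3 5 10 10
A[mid]=10=10: mid=6
A[mid]=8<10: swap A[4],A[6]; lo=5,mid=7 → 3 5 9 6 8 10 10 8 3 5 10 10
A[mid]=8<10: swap A[5],A[7]; lo=6,mid=8 → 3 5 9 6 8 8 10 10 3 5 10 10
A[mid]=3<10: swap A[6],A[8]; lo=7,mid=9 → 3 5 9 6 8 8 3 10 10 5 10 10
A[mid]=5<10: swap A[7],A[9]; lo=8,mid=10 → 3 5 9 6 8 8 3 5 10 10 10 10
A[mid]=10=10: mid=11
A[mid]=10=10: mid=12
end: lo=8, hi=11; A = 3 5 9 6 8 8 3 5 10 10 10 10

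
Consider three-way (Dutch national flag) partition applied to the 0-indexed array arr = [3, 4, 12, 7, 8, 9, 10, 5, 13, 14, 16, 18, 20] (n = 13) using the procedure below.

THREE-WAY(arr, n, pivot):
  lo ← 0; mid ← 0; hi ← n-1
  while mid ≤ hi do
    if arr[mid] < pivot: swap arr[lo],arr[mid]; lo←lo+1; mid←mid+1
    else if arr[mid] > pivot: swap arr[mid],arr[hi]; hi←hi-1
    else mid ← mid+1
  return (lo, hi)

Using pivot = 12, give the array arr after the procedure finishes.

[3, 4, 7, 8, 9, 10, 5, 12, 14, 16, 18, 20, 13]

lo=0 mid=0 hi=12
3<12: swap(0,0), lo=1 mid=1 ⇒ [3, 4, 12, 7, 8, 9, 10, 5, 13, 14, 16, 18, 20]
4<12: swap(1,1), lo=2 mid=2 ⇒ [3, 4, 12, 7, 8, 9, 10, 5, 13, 14, 16, 18, 20]
12=12: mid=3
7<12: swap(2,3), lo=3 mid=4 ⇒ [3, 4, 7, 12, 8, 9, 10, 5, 13, 14, 16, 18, 20]
8<12: swap(3,4), lo=4 mid=5 ⇒ [3, 4, 7, 8, 12, 9, 10, 5, 13, 14, 16, 18, 20]
9<12: swap(4,5), lo=5 mid=6 ⇒ [3, 4, 7, 8, 9, 12, 10, 5, 13, 14, 16, 18, 20]
10<12: swap(5,6), lo=6 mid=7 ⇒ [3, 4, 7, 8, 9, 10, 12, 5, 13, 14, 16, 18, 20]
5<12: swap(6,7), lo=7 mid=8 ⇒ [3, 4, 7, 8, 9, 10, 5, 12, 13, 14, 16, 18, 20]
13>12: swap(8,12), hi=11 ⇒ [3, 4, 7, 8, 9, 10, 5, 12, 20, 14, 16, 18, 13]
20>12: swap(8,11), hi=10 ⇒ [3, 4, 7, 8, 9, 10, 5, 12, 18, 14, 16, 20, 13]
18>12: swap(8,10), hi=9 ⇒ [3, 4, 7, 8, 9, 10, 5, 12, 16, 14, 18, 20, 13]
16>12: swap(8,9), hi=8 ⇒ [3, 4, 7, 8, 9, 10, 5, 12, 14, 16, 18, 20, 13]
14>12: swap(8,8), hi=7 ⇒ [3, 4, 7, 8, 9, 10, 5, 12, 14, 16, 18, 20, 13]
done. lo=7 hi=7; arr=[3, 4, 7, 8, 9, 10, 5, 12, 14, 16, 18, 20, 13]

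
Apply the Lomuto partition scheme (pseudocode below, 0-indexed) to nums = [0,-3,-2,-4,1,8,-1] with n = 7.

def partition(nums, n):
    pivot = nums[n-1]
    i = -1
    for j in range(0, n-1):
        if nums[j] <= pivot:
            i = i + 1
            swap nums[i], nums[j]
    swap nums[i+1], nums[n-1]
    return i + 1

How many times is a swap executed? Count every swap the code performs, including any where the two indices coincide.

pivot = nums[6] = -1; i = -1
j=0: nums[0]=0 > -1 → no swap
j=1: nums[1]=-3 ≤ -1 → i=0, swap nums[0],nums[1] → [-3,0,-2,-4,1,8,-1]
j=2: nums[2]=-2 ≤ -1 → i=1, swap nums[1],nums[2] → [-3,-2,0,-4,1,8,-1]
j=3: nums[3]=-4 ≤ -1 → i=2, swap nums[2],nums[3] → [-3,-2,-4,0,1,8,-1]
j=4: nums[4]=1 > -1 → no swap
j=5: nums[5]=8 > -1 → no swap
final swap nums[3],nums[6] → [-3,-2,-4,-1,1,8,0]; return 3

4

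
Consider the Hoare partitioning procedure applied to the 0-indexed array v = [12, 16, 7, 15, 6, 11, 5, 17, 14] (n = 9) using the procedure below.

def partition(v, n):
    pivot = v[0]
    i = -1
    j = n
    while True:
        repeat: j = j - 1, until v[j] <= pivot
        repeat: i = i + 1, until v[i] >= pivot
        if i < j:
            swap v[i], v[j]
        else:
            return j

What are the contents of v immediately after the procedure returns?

pivot=12
j stops at 6 (5), i stops at 0 (12); swap ⇒ [5, 16, 7, 15, 6, 11, 12, 17, 14]
j stops at 5 (11), i stops at 1 (16); swap ⇒ [5, 11, 7, 15, 6, 16, 12, 17, 14]
j stops at 4 (6), i stops at 3 (15); swap ⇒ [5, 11, 7, 6, 15, 16, 12, 17, 14]
j stops at 3, i stops at 4; i≥j ⇒ return 3. v=[5, 11, 7, 6, 15, 16, 12, 17, 14]

[5, 11, 7, 6, 15, 16, 12, 17, 14]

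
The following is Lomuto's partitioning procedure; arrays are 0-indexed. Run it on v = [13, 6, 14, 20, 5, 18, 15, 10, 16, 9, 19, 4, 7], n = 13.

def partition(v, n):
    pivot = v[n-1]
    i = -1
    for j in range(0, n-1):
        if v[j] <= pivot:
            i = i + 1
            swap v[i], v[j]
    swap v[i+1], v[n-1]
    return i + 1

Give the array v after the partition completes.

pivot=7, i=-1
j=0: 13>7, skip
j=1: 6≤7, i=0, swap(0,1) ⇒ [6, 13, 14, 20, 5, 18, 15, 10, 16, 9, 19, 4, 7]
j=2: 14>7, skip
j=3: 20>7, skip
j=4: 5≤7, i=1, swap(1,4) ⇒ [6, 5, 14, 20, 13, 18, 15, 10, 16, 9, 19, 4, 7]
j=5: 18>7, skip
j=6: 15>7, skip
j=7: 10>7, skip
j=8: 16>7, skip
j=9: 9>7, skip
j=10: 19>7, skip
j=11: 4≤7, i=2, swap(2,11) ⇒ [6, 5, 4, 20, 13, 18, 15, 10, 16, 9, 19, 14, 7]
swap(3,12) ⇒ [6, 5, 4, 7, 13, 18, 15, 10, 16, 9, 19, 14, 20]; return 3

[6, 5, 4, 7, 13, 18, 15, 10, 16, 9, 19, 14, 20]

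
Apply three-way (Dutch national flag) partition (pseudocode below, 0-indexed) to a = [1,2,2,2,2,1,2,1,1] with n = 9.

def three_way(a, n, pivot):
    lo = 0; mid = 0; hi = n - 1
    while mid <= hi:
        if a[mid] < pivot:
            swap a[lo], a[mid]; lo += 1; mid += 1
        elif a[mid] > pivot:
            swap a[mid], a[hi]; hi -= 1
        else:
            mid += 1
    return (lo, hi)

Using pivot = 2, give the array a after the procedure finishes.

lo=0 mid=0 hi=8
1<2: swap(0,0), lo=1 mid=1 ⇒ [1,2,2,2,2,1,2,1,1]
2=2: mid=2
2=2: mid=3
2=2: mid=4
2=2: mid=5
1<2: swap(1,5), lo=2 mid=6 ⇒ [1,1,2,2,2,2,2,1,1]
2=2: mid=7
1<2: swap(2,7), lo=3 mid=8 ⇒ [1,1,1,2,2,2,2,2,1]
1<2: swap(3,8), lo=4 mid=9 ⇒ [1,1,1,1,2,2,2,2,2]
done. lo=4 hi=8; a=[1,1,1,1,2,2,2,2,2]

[1,1,1,1,2,2,2,2,2]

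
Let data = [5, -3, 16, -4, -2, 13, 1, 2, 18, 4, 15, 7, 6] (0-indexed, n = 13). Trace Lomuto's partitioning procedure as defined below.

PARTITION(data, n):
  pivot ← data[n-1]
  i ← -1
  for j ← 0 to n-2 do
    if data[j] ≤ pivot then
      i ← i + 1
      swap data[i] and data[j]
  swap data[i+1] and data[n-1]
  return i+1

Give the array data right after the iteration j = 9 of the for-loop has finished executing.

[5, -3, -4, -2, 1, 2, 4, 13, 18, 16, 15, 7, 6]

pivot = data[12] = 6; i = -1
j=0: data[0]=5 ≤ 6 → i=0, swap data[0],data[0] (no change) → [5, -3, 16, -4, -2, 13, 1, 2, 18, 4, 15, 7, 6]
j=1: data[1]=-3 ≤ 6 → i=1, swap data[1],data[1] (no change) → [5, -3, 16, -4, -2, 13, 1, 2, 18, 4, 15, 7, 6]
j=2: data[2]=16 > 6 → no swap
j=3: data[3]=-4 ≤ 6 → i=2, swap data[2],data[3] → [5, -3, -4, 16, -2, 13, 1, 2, 18, 4, 15, 7, 6]
j=4: data[4]=-2 ≤ 6 → i=3, swap data[3],data[4] → [5, -3, -4, -2, 16, 13, 1, 2, 18, 4, 15, 7, 6]
j=5: data[5]=13 > 6 → no swap
j=6: data[6]=1 ≤ 6 → i=4, swap data[4],data[6] → [5, -3, -4, -2, 1, 13, 16, 2, 18, 4, 15, 7, 6]
j=7: data[7]=2 ≤ 6 → i=5, swap data[5],data[7] → [5, -3, -4, -2, 1, 2, 16, 13, 18, 4, 15, 7, 6]
j=8: data[8]=18 > 6 → no swap
j=9: data[9]=4 ≤ 6 → i=6, swap data[6],data[9] → [5, -3, -4, -2, 1, 2, 4, 13, 18, 16, 15, 7, 6]
(after j=9) data = [5, -3, -4, -2, 1, 2, 4, 13, 18, 16, 15, 7, 6]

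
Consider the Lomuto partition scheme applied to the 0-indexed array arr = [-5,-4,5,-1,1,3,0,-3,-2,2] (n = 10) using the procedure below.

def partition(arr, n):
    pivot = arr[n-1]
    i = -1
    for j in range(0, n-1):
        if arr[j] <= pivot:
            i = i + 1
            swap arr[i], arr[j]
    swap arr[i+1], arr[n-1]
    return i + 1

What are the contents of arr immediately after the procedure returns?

[-5,-4,-1,1,0,-3,-2,2,5,3]

pivot=2, i=-1
j=0: -5≤2, i=0, swap(0,0) ⇒ [-5,-4,5,-1,1,3,0,-3,-2,2]
j=1: -4≤2, i=1, swap(1,1) ⇒ [-5,-4,5,-1,1,3,0,-3,-2,2]
j=2: 5>2, skip
j=3: -1≤2, i=2, swap(2,3) ⇒ [-5,-4,-1,5,1,3,0,-3,-2,2]
j=4: 1≤2, i=3, swap(3,4) ⇒ [-5,-4,-1,1,5,3,0,-3,-2,2]
j=5: 3>2, skip
j=6: 0≤2, i=4, swap(4,6) ⇒ [-5,-4,-1,1,0,3,5,-3,-2,2]
j=7: -3≤2, i=5, swap(5,7) ⇒ [-5,-4,-1,1,0,-3,5,3,-2,2]
j=8: -2≤2, i=6, swap(6,8) ⇒ [-5,-4,-1,1,0,-3,-2,3,5,2]
swap(7,9) ⇒ [-5,-4,-1,1,0,-3,-2,2,5,3]; return 7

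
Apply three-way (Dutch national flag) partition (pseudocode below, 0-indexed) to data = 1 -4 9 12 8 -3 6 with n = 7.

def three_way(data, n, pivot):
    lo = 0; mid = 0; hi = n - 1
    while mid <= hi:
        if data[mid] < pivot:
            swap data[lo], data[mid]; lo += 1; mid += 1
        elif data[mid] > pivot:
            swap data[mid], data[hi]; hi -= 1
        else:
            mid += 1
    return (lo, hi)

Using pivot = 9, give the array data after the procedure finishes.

pivot = 9; lo=0, mid=0, hi=6
data[mid]=1<9: swap data[0],data[0]; lo=1,mid=1 → 1 -4 9 12 8 -3 6
data[mid]=-4<9: swap data[1],data[1]; lo=2,mid=2 → 1 -4 9 12 8 -3 6
data[mid]=9=9: mid=3
data[mid]=12>9: swap data[3],data[6]; hi=5 → 1 -4 9 6 8 -3 12
data[mid]=6<9: swap data[2],data[3]; lo=3,mid=4 → 1 -4 6 9 8 -3 12
data[mid]=8<9: swap data[3],data[4]; lo=4,mid=5 → 1 -4 6 8 9 -3 12
data[mid]=-3<9: swap data[4],data[5]; lo=5,mid=6 → 1 -4 6 8 -3 9 12
end: lo=5, hi=5; data = 1 -4 6 8 -3 9 12

1 -4 6 8 -3 9 12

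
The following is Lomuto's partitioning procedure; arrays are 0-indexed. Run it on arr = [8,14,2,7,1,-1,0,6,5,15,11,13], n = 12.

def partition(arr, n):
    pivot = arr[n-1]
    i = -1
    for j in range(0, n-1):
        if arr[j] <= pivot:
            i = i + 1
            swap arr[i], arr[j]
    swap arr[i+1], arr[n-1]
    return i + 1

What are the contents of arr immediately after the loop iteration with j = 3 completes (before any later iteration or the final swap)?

pivot=13, i=-1
j=0: 8≤13, i=0, swap(0,0) ⇒ [8,14,2,7,1,-1,0,6,5,15,11,13]
j=1: 14>13, skip
j=2: 2≤13, i=1, swap(1,2) ⇒ [8,2,14,7,1,-1,0,6,5,15,11,13]
j=3: 7≤13, i=2, swap(2,3) ⇒ [8,2,7,14,1,-1,0,6,5,15,11,13]
(after j=3) arr = [8,2,7,14,1,-1,0,6,5,15,11,13]

[8,2,7,14,1,-1,0,6,5,15,11,13]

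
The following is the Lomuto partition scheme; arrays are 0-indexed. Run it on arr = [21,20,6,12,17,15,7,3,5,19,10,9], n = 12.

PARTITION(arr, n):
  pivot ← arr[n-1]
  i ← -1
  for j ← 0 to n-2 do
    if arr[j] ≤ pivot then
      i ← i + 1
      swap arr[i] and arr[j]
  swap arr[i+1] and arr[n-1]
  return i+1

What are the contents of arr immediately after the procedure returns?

pivot=9, i=-1
j=0: 21>9, skip
j=1: 20>9, skip
j=2: 6≤9, i=0, swap(0,2) ⇒ [6,20,21,12,17,15,7,3,5,19,10,9]
j=3: 12>9, skip
j=4: 17>9, skip
j=5: 15>9, skip
j=6: 7≤9, i=1, swap(1,6) ⇒ [6,7,21,12,17,15,20,3,5,19,10,9]
j=7: 3≤9, i=2, swap(2,7) ⇒ [6,7,3,12,17,15,20,21,5,19,10,9]
j=8: 5≤9, i=3, swap(3,8) ⇒ [6,7,3,5,17,15,20,21,12,19,10,9]
j=9: 19>9, skip
j=10: 10>9, skip
swap(4,11) ⇒ [6,7,3,5,9,15,20,21,12,19,10,17]; return 4

[6,7,3,5,9,15,20,21,12,19,10,17]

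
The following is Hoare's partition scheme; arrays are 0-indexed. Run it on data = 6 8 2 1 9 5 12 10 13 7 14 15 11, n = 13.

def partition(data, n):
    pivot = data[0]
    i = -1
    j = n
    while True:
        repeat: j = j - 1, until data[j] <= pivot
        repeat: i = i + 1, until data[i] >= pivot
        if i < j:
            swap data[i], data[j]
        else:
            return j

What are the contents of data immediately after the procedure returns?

5 1 2 8 9 6 12 10 13 7 14 15 11

pivot=6
j stops at 5 (5), i stops at 0 (6); swap ⇒ 5 8 2 1 9 6 12 10 13 7 14 15 11
j stops at 3 (1), i stops at 1 (8); swap ⇒ 5 1 2 8 9 6 12 10 13 7 14 15 11
j stops at 2, i stops at 3; i≥j ⇒ return 2. data=5 1 2 8 9 6 12 10 13 7 14 15 11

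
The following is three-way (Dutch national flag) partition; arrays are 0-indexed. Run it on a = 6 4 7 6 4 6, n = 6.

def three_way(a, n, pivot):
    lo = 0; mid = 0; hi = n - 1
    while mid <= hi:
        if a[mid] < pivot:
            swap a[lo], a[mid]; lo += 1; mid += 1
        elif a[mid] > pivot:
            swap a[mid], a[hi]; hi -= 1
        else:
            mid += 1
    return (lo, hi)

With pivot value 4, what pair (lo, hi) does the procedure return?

lo=0 mid=0 hi=5
6>4: swap(0,5), hi=4 ⇒ 6 4 7 6 4 6
6>4: swap(0,4), hi=3 ⇒ 4 4 7 6 6 6
4=4: mid=1
4=4: mid=2
7>4: swap(2,3), hi=2 ⇒ 4 4 6 7 6 6
6>4: swap(2,2), hi=1 ⇒ 4 4 6 7 6 6
done. lo=0 hi=1; a=4 4 6 7 6 6

(0, 1)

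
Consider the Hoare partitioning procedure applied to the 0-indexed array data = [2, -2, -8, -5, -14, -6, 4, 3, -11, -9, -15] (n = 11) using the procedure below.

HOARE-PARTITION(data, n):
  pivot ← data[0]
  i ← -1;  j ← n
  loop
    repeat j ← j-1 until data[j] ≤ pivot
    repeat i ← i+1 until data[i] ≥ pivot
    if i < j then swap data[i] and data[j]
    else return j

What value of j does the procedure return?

7

pivot=2
j stops at 10 (-15), i stops at 0 (2); swap ⇒ [-15, -2, -8, -5, -14, -6, 4, 3, -11, -9, 2]
j stops at 9 (-9), i stops at 6 (4); swap ⇒ [-15, -2, -8, -5, -14, -6, -9, 3, -11, 4, 2]
j stops at 8 (-11), i stops at 7 (3); swap ⇒ [-15, -2, -8, -5, -14, -6, -9, -11, 3, 4, 2]
j stops at 7, i stops at 8; i≥j ⇒ return 7. data=[-15, -2, -8, -5, -14, -6, -9, -11, 3, 4, 2]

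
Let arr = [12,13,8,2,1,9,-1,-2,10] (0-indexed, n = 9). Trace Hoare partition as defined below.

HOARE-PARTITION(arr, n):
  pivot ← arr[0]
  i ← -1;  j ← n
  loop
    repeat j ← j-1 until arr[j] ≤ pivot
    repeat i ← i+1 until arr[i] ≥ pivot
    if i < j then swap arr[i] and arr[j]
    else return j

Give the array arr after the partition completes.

[10,-2,8,2,1,9,-1,13,12]

pivot = arr[0] = 12; i = -1, j = 9
j→8 (arr[8]=10≤12), i→0 (arr[0]=12≥12); i<j, swap → [10,13,8,2,1,9,-1,-2,12]
j→7 (arr[7]=-2≤12), i→1 (arr[1]=13≥12); i<j, swap → [10,-2,8,2,1,9,-1,13,12]
j→6, i→7; i≥j, return j=6. arr = [10,-2,8,2,1,9,-1,13,12]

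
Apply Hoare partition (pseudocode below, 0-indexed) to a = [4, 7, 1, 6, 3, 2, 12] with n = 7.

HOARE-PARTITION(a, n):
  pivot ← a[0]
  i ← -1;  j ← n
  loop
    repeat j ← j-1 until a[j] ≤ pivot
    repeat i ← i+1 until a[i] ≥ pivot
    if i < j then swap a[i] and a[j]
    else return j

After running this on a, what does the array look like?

[2, 3, 1, 6, 7, 4, 12]

pivot = a[0] = 4; i = -1, j = 7
j→5 (a[5]=2≤4), i→0 (a[0]=4≥4); i<j, swap → [2, 7, 1, 6, 3, 4, 12]
j→4 (a[4]=3≤4), i→1 (a[1]=7≥4); i<j, swap → [2, 3, 1, 6, 7, 4, 12]
j→2, i→3; i≥j, return j=2. a = [2, 3, 1, 6, 7, 4, 12]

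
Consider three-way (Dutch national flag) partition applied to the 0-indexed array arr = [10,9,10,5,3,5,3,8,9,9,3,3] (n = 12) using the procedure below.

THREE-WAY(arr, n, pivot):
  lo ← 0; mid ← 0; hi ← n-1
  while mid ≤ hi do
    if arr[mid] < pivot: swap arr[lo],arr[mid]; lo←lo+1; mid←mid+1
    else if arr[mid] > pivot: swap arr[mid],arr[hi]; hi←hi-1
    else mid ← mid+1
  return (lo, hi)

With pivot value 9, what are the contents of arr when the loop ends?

pivot = 9; lo=0, mid=0, hi=11
arr[mid]=10>9: swap arr[0],arr[11]; hi=10 → [3,9,10,5,3,5,3,8,9,9,3,10]
arr[mid]=3<9: swap arr[0],arr[0]; lo=1,mid=1 → [3,9,10,5,3,5,3,8,9,9,3,10]
arr[mid]=9=9: mid=2
arr[mid]=10>9: swap arr[2],arr[10]; hi=9 → [3,9,3,5,3,5,3,8,9,9,10,10]
arr[mid]=3<9: swap arr[1],arr[2]; lo=2,mid=3 → [3,3,9,5,3,5,3,8,9,9,10,10]
arr[mid]=5<9: swap arr[2],arr[3]; lo=3,mid=4 → [3,3,5,9,3,5,3,8,9,9,10,10]
arr[mid]=3<9: swap arr[3],arr[4]; lo=4,mid=5 → [3,3,5,3,9,5,3,8,9,9,10,10]
arr[mid]=5<9: swap arr[4],arr[5]; lo=5,mid=6 → [3,3,5,3,5,9,3,8,9,9,10,10]
arr[mid]=3<9: swap arr[5],arr[6]; lo=6,mid=7 → [3,3,5,3,5,3,9,8,9,9,10,10]
arr[mid]=8<9: swap arr[6],arr[7]; lo=7,mid=8 → [3,3,5,3,5,3,8,9,9,9,10,10]
arr[mid]=9=9: mid=9
arr[mid]=9=9: mid=10
end: lo=7, hi=9; arr = [3,3,5,3,5,3,8,9,9,9,10,10]

[3,3,5,3,5,3,8,9,9,9,10,10]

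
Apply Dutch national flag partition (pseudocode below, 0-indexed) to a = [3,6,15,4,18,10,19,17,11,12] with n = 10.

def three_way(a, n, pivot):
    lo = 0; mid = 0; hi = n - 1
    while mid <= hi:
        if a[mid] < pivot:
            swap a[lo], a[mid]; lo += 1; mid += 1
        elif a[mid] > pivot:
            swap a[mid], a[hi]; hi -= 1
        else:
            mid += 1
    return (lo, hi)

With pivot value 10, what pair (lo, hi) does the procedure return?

lo=0 mid=0 hi=9
3<10: swap(0,0), lo=1 mid=1 ⇒ [3,6,15,4,18,10,19,17,11,12]
6<10: swap(1,1), lo=2 mid=2 ⇒ [3,6,15,4,18,10,19,17,11,12]
15>10: swap(2,9), hi=8 ⇒ [3,6,12,4,18,10,19,17,11,15]
12>10: swap(2,8), hi=7 ⇒ [3,6,11,4,18,10,19,17,12,15]
11>10: swap(2,7), hi=6 ⇒ [3,6,17,4,18,10,19,11,12,15]
17>10: swap(2,6), hi=5 ⇒ [3,6,19,4,18,10,17,11,12,15]
19>10: swap(2,5), hi=4 ⇒ [3,6,10,4,18,19,17,11,12,15]
10=10: mid=3
4<10: swap(2,3), lo=3 mid=4 ⇒ [3,6,4,10,18,19,17,11,12,15]
18>10: swap(4,4), hi=3 ⇒ [3,6,4,10,18,19,17,11,12,15]
done. lo=3 hi=3; a=[3,6,4,10,18,19,17,11,12,15]

(3, 3)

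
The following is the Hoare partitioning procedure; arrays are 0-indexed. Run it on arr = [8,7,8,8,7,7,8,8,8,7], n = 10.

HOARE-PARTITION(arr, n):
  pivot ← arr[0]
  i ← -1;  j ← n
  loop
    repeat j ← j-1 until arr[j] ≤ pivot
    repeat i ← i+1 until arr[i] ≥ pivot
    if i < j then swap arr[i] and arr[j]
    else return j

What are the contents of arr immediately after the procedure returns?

[7,7,8,8,7,7,8,8,8,8]

pivot = arr[0] = 8; i = -1, j = 10
j→9 (arr[9]=7≤8), i→0 (arr[0]=8≥8); i<j, swap → [7,7,8,8,7,7,8,8,8,8]
j→8 (arr[8]=8≤8), i→2 (arr[2]=8≥8); i<j, swap → [7,7,8,8,7,7,8,8,8,8]
j→7 (arr[7]=8≤8), i→3 (arr[3]=8≥8); i<j, swap → [7,7,8,8,7,7,8,8,8,8]
j→6, i→6; i≥j, return j=6. arr = [7,7,8,8,7,7,8,8,8,8]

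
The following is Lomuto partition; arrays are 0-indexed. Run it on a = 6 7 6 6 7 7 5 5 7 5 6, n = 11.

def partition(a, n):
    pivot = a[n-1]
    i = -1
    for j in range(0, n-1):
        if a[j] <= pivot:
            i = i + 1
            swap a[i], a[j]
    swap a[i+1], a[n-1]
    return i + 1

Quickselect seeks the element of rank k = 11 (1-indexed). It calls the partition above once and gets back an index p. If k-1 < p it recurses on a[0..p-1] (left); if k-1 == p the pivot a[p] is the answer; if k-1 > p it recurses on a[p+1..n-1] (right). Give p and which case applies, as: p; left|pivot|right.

pivot=6, i=-1
j=0: 6≤6, i=0, swap(0,0) ⇒ 6 7 6 6 7 7 5 5 7 5 6
j=1: 7>6, skip
j=2: 6≤6, i=1, swap(1,2) ⇒ 6 6 7 6 7 7 5 5 7 5 6
j=3: 6≤6, i=2, swap(2,3) ⇒ 6 6 6 7 7 7 5 5 7 5 6
j=4: 7>6, skip
j=5: 7>6, skip
j=6: 5≤6, i=3, swap(3,6) ⇒ 6 6 6 5 7 7 7 5 7 5 6
j=7: 5≤6, i=4, swap(4,7) ⇒ 6 6 6 5 5 7 7 7 7 5 6
j=8: 7>6, skip
j=9: 5≤6, i=5, swap(5,9) ⇒ 6 6 6 5 5 5 7 7 7 7 6
swap(6,10) ⇒ 6 6 6 5 5 5 6 7 7 7 7; return 6
p = 6; k-1 = 10 > 6 ⇒ right

6; right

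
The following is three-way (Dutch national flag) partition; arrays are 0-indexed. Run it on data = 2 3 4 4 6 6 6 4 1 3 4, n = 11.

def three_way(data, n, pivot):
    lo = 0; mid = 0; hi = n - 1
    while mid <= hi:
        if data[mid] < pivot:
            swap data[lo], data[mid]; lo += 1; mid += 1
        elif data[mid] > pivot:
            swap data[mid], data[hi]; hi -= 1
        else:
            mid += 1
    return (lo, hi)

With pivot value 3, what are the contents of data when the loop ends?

pivot = 3; lo=0, mid=0, hi=10
data[mid]=2<3: swap data[0],data[0]; lo=1,mid=1 → 2 3 4 4 6 6 6 4 1 3 4
data[mid]=3=3: mid=2
data[mid]=4>3: swap data[2],data[10]; hi=9 → 2 3 4 4 6 6 6 4 1 3 4
data[mid]=4>3: swap data[2],data[9]; hi=8 → 2 3 3 4 6 6 6 4 1 4 4
data[mid]=3=3: mid=3
data[mid]=4>3: swap data[3],data[8]; hi=7 → 2 3 3 1 6 6 6 4 4 4 4
data[mid]=1<3: swap data[1],data[3]; lo=2,mid=4 → 2 1 3 3 6 6 6 4 4 4 4
data[mid]=6>3: swap data[4],data[7]; hi=6 → 2 1 3 3 4 6 6 6 4 4 4
data[mid]=4>3: swap data[4],data[6]; hi=5 → 2 1 3 3 6 6 4 6 4 4 4
data[mid]=6>3: swap data[4],data[5]; hi=4 → 2 1 3 3 6 6 4 6 4 4 4
data[mid]=6>3: swap data[4],data[4]; hi=3 → 2 1 3 3 6 6 4 6 4 4 4
end: lo=2, hi=3; data = 2 1 3 3 6 6 4 6 4 4 4

2 1 3 3 6 6 4 6 4 4 4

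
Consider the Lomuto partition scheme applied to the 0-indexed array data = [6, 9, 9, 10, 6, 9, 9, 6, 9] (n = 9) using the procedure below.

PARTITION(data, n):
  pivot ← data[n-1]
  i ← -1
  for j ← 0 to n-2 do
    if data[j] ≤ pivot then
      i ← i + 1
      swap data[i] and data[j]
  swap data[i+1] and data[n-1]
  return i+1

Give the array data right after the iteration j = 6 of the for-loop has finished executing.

[6, 9, 9, 6, 9, 9, 10, 6, 9]

pivot = data[8] = 9; i = -1
j=0: data[0]=6 ≤ 9 → i=0, swap data[0],data[0] (no change) → [6, 9, 9, 10, 6, 9, 9, 6, 9]
j=1: data[1]=9 ≤ 9 → i=1, swap data[1],data[1] (no change) → [6, 9, 9, 10, 6, 9, 9, 6, 9]
j=2: data[2]=9 ≤ 9 → i=2, swap data[2],data[2] (no change) → [6, 9, 9, 10, 6, 9, 9, 6, 9]
j=3: data[3]=10 > 9 → no swap
j=4: data[4]=6 ≤ 9 → i=3, swap data[3],data[4] → [6, 9, 9, 6, 10, 9, 9, 6, 9]
j=5: data[5]=9 ≤ 9 → i=4, swap data[4],data[5] → [6, 9, 9, 6, 9, 10, 9, 6, 9]
j=6: data[6]=9 ≤ 9 → i=5, swap data[5],data[6] → [6, 9, 9, 6, 9, 9, 10, 6, 9]
(after j=6) data = [6, 9, 9, 6, 9, 9, 10, 6, 9]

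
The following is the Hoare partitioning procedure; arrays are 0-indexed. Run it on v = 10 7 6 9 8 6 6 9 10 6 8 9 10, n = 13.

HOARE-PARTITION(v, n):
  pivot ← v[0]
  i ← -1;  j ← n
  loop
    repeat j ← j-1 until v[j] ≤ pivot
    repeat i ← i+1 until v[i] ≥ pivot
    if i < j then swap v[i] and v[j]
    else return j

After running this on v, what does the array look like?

10 7 6 9 8 6 6 9 9 6 8 10 10

pivot = v[0] = 10; i = -1, j = 13
j→12 (v[12]=10≤10), i→0 (v[0]=10≥10); i<j, swap → 10 7 6 9 8 6 6 9 10 6 8 9 10
j→11 (v[11]=9≤10), i→8 (v[8]=10≥10); i<j, swap → 10 7 6 9 8 6 6 9 9 6 8 10 10
j→10, i→11; i≥j, return j=10. v = 10 7 6 9 8 6 6 9 9 6 8 10 10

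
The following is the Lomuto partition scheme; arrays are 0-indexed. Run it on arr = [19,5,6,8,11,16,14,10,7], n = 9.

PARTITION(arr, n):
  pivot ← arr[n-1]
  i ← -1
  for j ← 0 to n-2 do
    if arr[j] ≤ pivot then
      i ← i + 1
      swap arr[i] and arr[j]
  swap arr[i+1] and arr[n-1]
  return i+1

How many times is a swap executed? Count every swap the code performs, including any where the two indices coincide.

pivot = arr[8] = 7; i = -1
j=0: arr[0]=19 > 7 → no swap
j=1: arr[1]=5 ≤ 7 → i=0, swap arr[0],arr[1] → [5,19,6,8,11,16,14,10,7]
j=2: arr[2]=6 ≤ 7 → i=1, swap arr[1],arr[2] → [5,6,19,8,11,16,14,10,7]
j=3: arr[3]=8 > 7 → no swap
j=4: arr[4]=11 > 7 → no swap
j=5: arr[5]=16 > 7 → no swap
j=6: arr[6]=14 > 7 → no swap
j=7: arr[7]=10 > 7 → no swap
final swap arr[2],arr[8] → [5,6,7,8,11,16,14,10,19]; return 2

3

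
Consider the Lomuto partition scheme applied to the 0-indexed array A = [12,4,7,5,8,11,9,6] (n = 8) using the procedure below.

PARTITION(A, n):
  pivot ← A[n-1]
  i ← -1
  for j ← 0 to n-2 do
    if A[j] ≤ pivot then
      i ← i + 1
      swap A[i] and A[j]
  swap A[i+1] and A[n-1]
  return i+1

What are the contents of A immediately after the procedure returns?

pivot = A[7] = 6; i = -1
j=0: A[0]=12 > 6 → no swap
j=1: A[1]=4 ≤ 6 → i=0, swap A[0],A[1] → [4,12,7,5,8,11,9,6]
j=2: A[2]=7 > 6 → no swap
j=3: A[3]=5 ≤ 6 → i=1, swap A[1],A[3] → [4,5,7,12,8,11,9,6]
j=4: A[4]=8 > 6 → no swap
j=5: A[5]=11 > 6 → no swap
j=6: A[6]=9 > 6 → no swap
final swap A[2],A[7] → [4,5,6,12,8,11,9,7]; return 2

[4,5,6,12,8,11,9,7]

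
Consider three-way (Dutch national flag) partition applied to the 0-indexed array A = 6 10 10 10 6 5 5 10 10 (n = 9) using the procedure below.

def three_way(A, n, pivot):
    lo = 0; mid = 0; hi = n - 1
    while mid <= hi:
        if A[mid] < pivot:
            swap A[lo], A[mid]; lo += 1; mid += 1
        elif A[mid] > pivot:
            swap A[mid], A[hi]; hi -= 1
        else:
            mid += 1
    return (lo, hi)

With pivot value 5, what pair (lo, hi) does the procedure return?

pivot = 5; lo=0, mid=0, hi=8
A[mid]=6>5: swap A[0],A[8]; hi=7 → 10 10 10 10 6 5 5 10 6
A[mid]=10>5: swap A[0],A[7]; hi=6 → 10 10 10 10 6 5 5 10 6
A[mid]=10>5: swap A[0],A[6]; hi=5 → 5 10 10 10 6 5 10 10 6
A[mid]=5=5: mid=1
A[mid]=10>5: swap A[1],A[5]; hi=4 → 5 5 10 10 6 10 10 10 6
A[mid]=5=5: mid=2
A[mid]=10>5: swap A[2],A[4]; hi=3 → 5 5 6 10 10 10 10 10 6
A[mid]=6>5: swap A[2],A[3]; hi=2 → 5 5 10 6 10 10 10 10 6
A[mid]=10>5: swap A[2],A[2]; hi=1 → 5 5 10 6 10 10 10 10 6
end: lo=0, hi=1; A = 5 5 10 6 10 10 10 10 6

(0, 1)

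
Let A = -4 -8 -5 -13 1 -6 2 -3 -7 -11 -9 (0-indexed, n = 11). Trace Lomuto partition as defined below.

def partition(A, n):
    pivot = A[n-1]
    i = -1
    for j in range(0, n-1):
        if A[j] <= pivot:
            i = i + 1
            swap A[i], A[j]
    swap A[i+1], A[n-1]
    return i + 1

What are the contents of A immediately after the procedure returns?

-13 -11 -9 -4 1 -6 2 -3 -7 -8 -5

pivot = A[10] = -9; i = -1
j=0: A[0]=-4 > -9 → no swap
j=1: A[1]=-8 > -9 → no swap
j=2: A[2]=-5 > -9 → no swap
j=3: A[3]=-13 ≤ -9 → i=0, swap A[0],A[3] → -13 -8 -5 -4 1 -6 2 -3 -7 -11 -9
j=4: A[4]=1 > -9 → no swap
j=5: A[5]=-6 > -9 → no swap
j=6: A[6]=2 > -9 → no swap
j=7: A[7]=-3 > -9 → no swap
j=8: A[8]=-7 > -9 → no swap
j=9: A[9]=-11 ≤ -9 → i=1, swap A[1],A[9] → -13 -11 -5 -4 1 -6 2 -3 -7 -8 -9
final swap A[2],A[10] → -13 -11 -9 -4 1 -6 2 -3 -7 -8 -5; return 2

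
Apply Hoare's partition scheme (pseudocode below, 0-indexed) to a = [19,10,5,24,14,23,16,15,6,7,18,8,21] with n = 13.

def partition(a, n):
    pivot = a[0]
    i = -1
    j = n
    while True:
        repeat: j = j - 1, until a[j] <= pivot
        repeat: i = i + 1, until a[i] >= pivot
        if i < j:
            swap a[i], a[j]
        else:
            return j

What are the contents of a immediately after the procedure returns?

pivot = a[0] = 19; i = -1, j = 13
j→11 (a[11]=8≤19), i→0 (a[0]=19≥19); i<j, swap → [8,10,5,24,14,23,16,15,6,7,18,19,21]
j→10 (a[10]=18≤19), i→3 (a[3]=24≥19); i<j, swap → [8,10,5,18,14,23,16,15,6,7,24,19,21]
j→9 (a[9]=7≤19), i→5 (a[5]=23≥19); i<j, swap → [8,10,5,18,14,7,16,15,6,23,24,19,21]
j→8, i→9; i≥j, return j=8. a = [8,10,5,18,14,7,16,15,6,23,24,19,21]

[8,10,5,18,14,7,16,15,6,23,24,19,21]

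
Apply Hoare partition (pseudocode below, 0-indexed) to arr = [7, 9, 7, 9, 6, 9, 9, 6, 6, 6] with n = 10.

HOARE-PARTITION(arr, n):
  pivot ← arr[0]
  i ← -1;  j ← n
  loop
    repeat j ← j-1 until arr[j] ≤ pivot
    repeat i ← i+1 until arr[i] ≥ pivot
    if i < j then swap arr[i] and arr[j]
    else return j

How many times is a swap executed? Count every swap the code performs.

4

pivot = arr[0] = 7; i = -1, j = 10
j→9 (arr[9]=6≤7), i→0 (arr[0]=7≥7); i<j, swap → [6, 9, 7, 9, 6, 9, 9, 6, 6, 7]
j→8 (arr[8]=6≤7), i→1 (arr[1]=9≥7); i<j, swap → [6, 6, 7, 9, 6, 9, 9, 6, 9, 7]
j→7 (arr[7]=6≤7), i→2 (arr[2]=7≥7); i<j, swap → [6, 6, 6, 9, 6, 9, 9, 7, 9, 7]
j→4 (arr[4]=6≤7), i→3 (arr[3]=9≥7); i<j, swap → [6, 6, 6, 6, 9, 9, 9, 7, 9, 7]
j→3, i→4; i≥j, return j=3. arr = [6, 6, 6, 6, 9, 9, 9, 7, 9, 7]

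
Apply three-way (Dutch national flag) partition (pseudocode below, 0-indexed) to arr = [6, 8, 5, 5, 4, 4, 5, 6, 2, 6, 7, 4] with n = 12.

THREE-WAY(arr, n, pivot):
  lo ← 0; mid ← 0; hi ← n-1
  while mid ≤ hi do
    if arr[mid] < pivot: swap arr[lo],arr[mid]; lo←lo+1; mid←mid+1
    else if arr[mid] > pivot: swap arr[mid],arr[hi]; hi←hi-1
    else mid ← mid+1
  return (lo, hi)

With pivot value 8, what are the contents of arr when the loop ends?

[6, 5, 5, 4, 4, 5, 6, 2, 6, 7, 4, 8]

lo=0 mid=0 hi=11
6<8: swap(0,0), lo=1 mid=1 ⇒ [6, 8, 5, 5, 4, 4, 5, 6, 2, 6, 7, 4]
8=8: mid=2
5<8: swap(1,2), lo=2 mid=3 ⇒ [6, 5, 8, 5, 4, 4, 5, 6, 2, 6, 7, 4]
5<8: swap(2,3), lo=3 mid=4 ⇒ [6, 5, 5, 8, 4, 4, 5, 6, 2, 6, 7, 4]
4<8: swap(3,4), lo=4 mid=5 ⇒ [6, 5, 5, 4, 8, 4, 5, 6, 2, 6, 7, 4]
4<8: swap(4,5), lo=5 mid=6 ⇒ [6, 5, 5, 4, 4, 8, 5, 6, 2, 6, 7, 4]
5<8: swap(5,6), lo=6 mid=7 ⇒ [6, 5, 5, 4, 4, 5, 8, 6, 2, 6, 7, 4]
6<8: swap(6,7), lo=7 mid=8 ⇒ [6, 5, 5, 4, 4, 5, 6, 8, 2, 6, 7, 4]
2<8: swap(7,8), lo=8 mid=9 ⇒ [6, 5, 5, 4, 4, 5, 6, 2, 8, 6, 7, 4]
6<8: swap(8,9), lo=9 mid=10 ⇒ [6, 5, 5, 4, 4, 5, 6, 2, 6, 8, 7, 4]
7<8: swap(9,10), lo=10 mid=11 ⇒ [6, 5, 5, 4, 4, 5, 6, 2, 6, 7, 8, 4]
4<8: swap(10,11), lo=11 mid=12 ⇒ [6, 5, 5, 4, 4, 5, 6, 2, 6, 7, 4, 8]
done. lo=11 hi=11; arr=[6, 5, 5, 4, 4, 5, 6, 2, 6, 7, 4, 8]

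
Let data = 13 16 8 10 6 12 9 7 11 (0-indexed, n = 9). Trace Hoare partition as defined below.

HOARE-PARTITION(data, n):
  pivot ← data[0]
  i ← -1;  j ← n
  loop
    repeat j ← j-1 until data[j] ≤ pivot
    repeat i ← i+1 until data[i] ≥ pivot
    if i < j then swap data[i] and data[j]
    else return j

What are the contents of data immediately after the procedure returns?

pivot = data[0] = 13; i = -1, j = 9
j→8 (data[8]=11≤13), i→0 (data[0]=13≥13); i<j, swap → 11 16 8 10 6 12 9 7 13
j→7 (data[7]=7≤13), i→1 (data[1]=16≥13); i<j, swap → 11 7 8 10 6 12 9 16 13
j→6, i→7; i≥j, return j=6. data = 11 7 8 10 6 12 9 16 13

11 7 8 10 6 12 9 16 13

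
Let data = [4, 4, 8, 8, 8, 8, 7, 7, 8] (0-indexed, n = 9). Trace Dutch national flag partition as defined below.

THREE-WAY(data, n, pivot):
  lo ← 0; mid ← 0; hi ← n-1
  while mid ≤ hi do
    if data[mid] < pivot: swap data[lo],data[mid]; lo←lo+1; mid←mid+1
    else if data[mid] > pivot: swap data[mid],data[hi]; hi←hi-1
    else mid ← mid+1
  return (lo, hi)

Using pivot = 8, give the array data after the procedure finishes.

[4, 4, 7, 7, 8, 8, 8, 8, 8]

lo=0 mid=0 hi=8
4<8: swap(0,0), lo=1 mid=1 ⇒ [4, 4, 8, 8, 8, 8, 7, 7, 8]
4<8: swap(1,1), lo=2 mid=2 ⇒ [4, 4, 8, 8, 8, 8, 7, 7, 8]
8=8: mid=3
8=8: mid=4
8=8: mid=5
8=8: mid=6
7<8: swap(2,6), lo=3 mid=7 ⇒ [4, 4, 7, 8, 8, 8, 8, 7, 8]
7<8: swap(3,7), lo=4 mid=8 ⇒ [4, 4, 7, 7, 8, 8, 8, 8, 8]
8=8: mid=9
done. lo=4 hi=8; data=[4, 4, 7, 7, 8, 8, 8, 8, 8]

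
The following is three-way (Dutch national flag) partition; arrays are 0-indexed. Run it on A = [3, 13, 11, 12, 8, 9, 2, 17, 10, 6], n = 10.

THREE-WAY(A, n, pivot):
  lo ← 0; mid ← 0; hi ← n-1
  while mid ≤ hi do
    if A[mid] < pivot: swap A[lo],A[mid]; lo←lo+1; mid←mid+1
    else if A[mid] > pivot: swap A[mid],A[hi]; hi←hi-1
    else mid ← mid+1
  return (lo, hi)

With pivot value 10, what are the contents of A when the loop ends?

lo=0 mid=0 hi=9
3<10: swap(0,0), lo=1 mid=1 ⇒ [3, 13, 11, 12, 8, 9, 2, 17, 10, 6]
13>10: swap(1,9), hi=8 ⇒ [3, 6, 11, 12, 8, 9, 2, 17, 10, 13]
6<10: swap(1,1), lo=2 mid=2 ⇒ [3, 6, 11, 12, 8, 9, 2, 17, 10, 13]
11>10: swap(2,8), hi=7 ⇒ [3, 6, 10, 12, 8, 9, 2, 17, 11, 13]
10=10: mid=3
12>10: swap(3,7), hi=6 ⇒ [3, 6, 10, 17, 8, 9, 2, 12, 11, 13]
17>10: swap(3,6), hi=5 ⇒ [3, 6, 10, 2, 8, 9, 17, 12, 11, 13]
2<10: swap(2,3), lo=3 mid=4 ⇒ [3, 6, 2, 10, 8, 9, 17, 12, 11, 13]
8<10: swap(3,4), lo=4 mid=5 ⇒ [3, 6, 2, 8, 10, 9, 17, 12, 11, 13]
9<10: swap(4,5), lo=5 mid=6 ⇒ [3, 6, 2, 8, 9, 10, 17, 12, 11, 13]
done. lo=5 hi=5; A=[3, 6, 2, 8, 9, 10, 17, 12, 11, 13]

[3, 6, 2, 8, 9, 10, 17, 12, 11, 13]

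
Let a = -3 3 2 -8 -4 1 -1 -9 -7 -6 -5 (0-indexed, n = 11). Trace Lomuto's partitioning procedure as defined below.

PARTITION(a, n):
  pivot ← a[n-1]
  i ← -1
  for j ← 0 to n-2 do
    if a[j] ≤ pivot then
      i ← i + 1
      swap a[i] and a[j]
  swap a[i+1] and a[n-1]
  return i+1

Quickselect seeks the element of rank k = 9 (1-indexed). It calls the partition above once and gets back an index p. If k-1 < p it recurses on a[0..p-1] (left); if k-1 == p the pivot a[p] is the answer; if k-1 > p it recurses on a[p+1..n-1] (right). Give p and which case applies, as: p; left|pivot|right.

4; right

pivot = a[10] = -5; i = -1
j=0: a[0]=-3 > -5 → no swap
j=1: a[1]=3 > -5 → no swap
j=2: a[2]=2 > -5 → no swap
j=3: a[3]=-8 ≤ -5 → i=0, swap a[0],a[3] → -8 3 2 -3 -4 1 -1 -9 -7 -6 -5
j=4: a[4]=-4 > -5 → no swap
j=5: a[5]=1 > -5 → no swap
j=6: a[6]=-1 > -5 → no swap
j=7: a[7]=-9 ≤ -5 → i=1, swap a[1],a[7] → -8 -9 2 -3 -4 1 -1 3 -7 -6 -5
j=8: a[8]=-7 ≤ -5 → i=2, swap a[2],a[8] → -8 -9 -7 -3 -4 1 -1 3 2 -6 -5
j=9: a[9]=-6 ≤ -5 → i=3, swap a[3],a[9] → -8 -9 -7 -6 -4 1 -1 3 2 -3 -5
final swap a[4],a[10] → -8 -9 -7 -6 -5 1 -1 3 2 -3 -4; return 4
p = 4; k-1 = 8 > 4 ⇒ right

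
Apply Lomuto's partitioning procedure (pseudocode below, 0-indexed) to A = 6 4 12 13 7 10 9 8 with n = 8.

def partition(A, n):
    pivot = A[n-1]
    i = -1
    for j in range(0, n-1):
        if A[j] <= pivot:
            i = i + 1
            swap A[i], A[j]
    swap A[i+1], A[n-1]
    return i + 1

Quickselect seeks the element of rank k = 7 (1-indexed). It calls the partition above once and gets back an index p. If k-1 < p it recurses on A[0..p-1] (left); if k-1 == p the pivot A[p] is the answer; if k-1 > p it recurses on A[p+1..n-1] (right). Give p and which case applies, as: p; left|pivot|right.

pivot = A[7] = 8; i = -1
j=0: A[0]=6 ≤ 8 → i=0, swap A[0],A[0] (no change) → 6 4 12 13 7 10 9 8
j=1: A[1]=4 ≤ 8 → i=1, swap A[1],A[1] (no change) → 6 4 12 13 7 10 9 8
j=2: A[2]=12 > 8 → no swap
j=3: A[3]=13 > 8 → no swap
j=4: A[4]=7 ≤ 8 → i=2, swap A[2],A[4] → 6 4 7 13 12 10 9 8
j=5: A[5]=10 > 8 → no swap
j=6: A[6]=9 > 8 → no swap
final swap A[3],A[7] → 6 4 7 8 12 10 9 13; return 3
p = 3; k-1 = 6 > 3 ⇒ right

3; right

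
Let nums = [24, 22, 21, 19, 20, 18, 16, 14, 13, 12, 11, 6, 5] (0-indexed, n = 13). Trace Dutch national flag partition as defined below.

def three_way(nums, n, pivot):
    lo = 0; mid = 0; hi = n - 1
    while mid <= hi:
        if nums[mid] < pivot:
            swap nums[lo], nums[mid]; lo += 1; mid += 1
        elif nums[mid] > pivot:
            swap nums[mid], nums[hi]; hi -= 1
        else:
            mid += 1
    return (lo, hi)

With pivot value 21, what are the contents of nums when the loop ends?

lo=0 mid=0 hi=12
24>21: swap(0,12), hi=11 ⇒ [5, 22, 21, 19, 20, 18, 16, 14, 13, 12, 11, 6, 24]
5<21: swap(0,0), lo=1 mid=1 ⇒ [5, 22, 21, 19, 20, 18, 16, 14, 13, 12, 11, 6, 24]
22>21: swap(1,11), hi=10 ⇒ [5, 6, 21, 19, 20, 18, 16, 14, 13, 12, 11, 22, 24]
6<21: swap(1,1), lo=2 mid=2 ⇒ [5, 6, 21, 19, 20, 18, 16, 14, 13, 12, 11, 22, 24]
21=21: mid=3
19<21: swap(2,3), lo=3 mid=4 ⇒ [5, 6, 19, 21, 20, 18, 16, 14, 13, 12, 11, 22, 24]
20<21: swap(3,4), lo=4 mid=5 ⇒ [5, 6, 19, 20, 21, 18, 16, 14, 13, 12, 11, 22, 24]
18<21: swap(4,5), lo=5 mid=6 ⇒ [5, 6, 19, 20, 18, 21, 16, 14, 13, 12, 11, 22, 24]
16<21: swap(5,6), lo=6 mid=7 ⇒ [5, 6, 19, 20, 18, 16, 21, 14, 13, 12, 11, 22, 24]
14<21: swap(6,7), lo=7 mid=8 ⇒ [5, 6, 19, 20, 18, 16, 14, 21, 13, 12, 11, 22, 24]
13<21: swap(7,8), lo=8 mid=9 ⇒ [5, 6, 19, 20, 18, 16, 14, 13, 21, 12, 11, 22, 24]
12<21: swap(8,9), lo=9 mid=10 ⇒ [5, 6, 19, 20, 18, 16, 14, 13, 12, 21, 11, 22, 24]
11<21: swap(9,10), lo=10 mid=11 ⇒ [5, 6, 19, 20, 18, 16, 14, 13, 12, 11, 21, 22, 24]
done. lo=10 hi=10; nums=[5, 6, 19, 20, 18, 16, 14, 13, 12, 11, 21, 22, 24]

[5, 6, 19, 20, 18, 16, 14, 13, 12, 11, 21, 22, 24]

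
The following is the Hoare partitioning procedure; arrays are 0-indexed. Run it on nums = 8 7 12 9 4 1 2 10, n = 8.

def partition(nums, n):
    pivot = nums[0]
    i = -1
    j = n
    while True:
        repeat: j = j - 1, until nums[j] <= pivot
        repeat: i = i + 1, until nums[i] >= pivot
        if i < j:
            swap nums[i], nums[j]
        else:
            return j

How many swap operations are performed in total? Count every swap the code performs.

pivot=8
j stops at 6 (2), i stops at 0 (8); swap ⇒ 2 7 12 9 4 1 8 10
j stops at 5 (1), i stops at 2 (12); swap ⇒ 2 7 1 9 4 12 8 10
j stops at 4 (4), i stops at 3 (9); swap ⇒ 2 7 1 4 9 12 8 10
j stops at 3, i stops at 4; i≥j ⇒ return 3. nums=2 7 1 4 9 12 8 10

3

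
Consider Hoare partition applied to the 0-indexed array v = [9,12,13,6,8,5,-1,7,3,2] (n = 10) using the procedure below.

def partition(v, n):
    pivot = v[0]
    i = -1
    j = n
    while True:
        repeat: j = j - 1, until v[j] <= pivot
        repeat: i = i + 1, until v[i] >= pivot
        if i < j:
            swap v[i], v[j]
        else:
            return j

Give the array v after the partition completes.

pivot = v[0] = 9; i = -1, j = 10
j→9 (v[9]=2≤9), i→0 (v[0]=9≥9); i<j, swap → [2,12,13,6,8,5,-1,7,3,9]
j→8 (v[8]=3≤9), i→1 (v[1]=12≥9); i<j, swap → [2,3,13,6,8,5,-1,7,12,9]
j→7 (v[7]=7≤9), i→2 (v[2]=13≥9); i<j, swap → [2,3,7,6,8,5,-1,13,12,9]
j→6, i→7; i≥j, return j=6. v = [2,3,7,6,8,5,-1,13,12,9]

[2,3,7,6,8,5,-1,13,12,9]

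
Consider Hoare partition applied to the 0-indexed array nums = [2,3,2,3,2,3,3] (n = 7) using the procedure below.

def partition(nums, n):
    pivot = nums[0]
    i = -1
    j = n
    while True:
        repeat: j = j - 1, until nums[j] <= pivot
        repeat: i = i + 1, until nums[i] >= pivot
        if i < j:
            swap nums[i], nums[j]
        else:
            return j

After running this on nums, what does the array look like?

[2,2,3,3,2,3,3]

pivot=2
j stops at 4 (2), i stops at 0 (2); swap ⇒ [2,3,2,3,2,3,3]
j stops at 2 (2), i stops at 1 (3); swap ⇒ [2,2,3,3,2,3,3]
j stops at 1, i stops at 2; i≥j ⇒ return 1. nums=[2,2,3,3,2,3,3]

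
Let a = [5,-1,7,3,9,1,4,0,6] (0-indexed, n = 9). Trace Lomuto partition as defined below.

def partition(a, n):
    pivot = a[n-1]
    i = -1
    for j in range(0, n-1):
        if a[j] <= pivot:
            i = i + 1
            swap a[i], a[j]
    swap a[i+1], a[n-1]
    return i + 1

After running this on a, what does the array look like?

pivot = a[8] = 6; i = -1
j=0: a[0]=5 ≤ 6 → i=0, swap a[0],a[0] (no change) → [5,-1,7,3,9,1,4,0,6]
j=1: a[1]=-1 ≤ 6 → i=1, swap a[1],a[1] (no change) → [5,-1,7,3,9,1,4,0,6]
j=2: a[2]=7 > 6 → no swap
j=3: a[3]=3 ≤ 6 → i=2, swap a[2],a[3] → [5,-1,3,7,9,1,4,0,6]
j=4: a[4]=9 > 6 → no swap
j=5: a[5]=1 ≤ 6 → i=3, swap a[3],a[5] → [5,-1,3,1,9,7,4,0,6]
j=6: a[6]=4 ≤ 6 → i=4, swap a[4],a[6] → [5,-1,3,1,4,7,9,0,6]
j=7: a[7]=0 ≤ 6 → i=5, swap a[5],a[7] → [5,-1,3,1,4,0,9,7,6]
final swap a[6],a[8] → [5,-1,3,1,4,0,6,7,9]; return 6

[5,-1,3,1,4,0,6,7,9]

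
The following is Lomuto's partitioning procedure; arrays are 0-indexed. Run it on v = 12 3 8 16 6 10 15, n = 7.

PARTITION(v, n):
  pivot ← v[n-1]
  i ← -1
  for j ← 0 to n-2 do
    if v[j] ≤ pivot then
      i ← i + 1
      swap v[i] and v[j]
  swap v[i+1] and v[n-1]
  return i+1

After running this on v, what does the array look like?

12 3 8 6 10 15 16

pivot=15, i=-1
j=0: 12≤15, i=0, swap(0,0) ⇒ 12 3 8 16 6 10 15
j=1: 3≤15, i=1, swap(1,1) ⇒ 12 3 8 16 6 10 15
j=2: 8≤15, i=2, swap(2,2) ⇒ 12 3 8 16 6 10 15
j=3: 16>15, skip
j=4: 6≤15, i=3, swap(3,4) ⇒ 12 3 8 6 16 10 15
j=5: 10≤15, i=4, swap(4,5) ⇒ 12 3 8 6 10 16 15
swap(5,6) ⇒ 12 3 8 6 10 15 16; return 5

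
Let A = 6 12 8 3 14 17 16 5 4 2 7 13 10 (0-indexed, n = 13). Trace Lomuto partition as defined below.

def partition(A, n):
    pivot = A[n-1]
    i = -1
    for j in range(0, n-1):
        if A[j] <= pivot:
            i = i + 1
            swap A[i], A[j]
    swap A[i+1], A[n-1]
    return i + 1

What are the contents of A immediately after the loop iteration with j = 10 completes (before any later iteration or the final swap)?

pivot=10, i=-1
j=0: 6≤10, i=0, swap(0,0) ⇒ 6 12 8 3 14 17 16 5 4 2 7 13 10
j=1: 12>10, skip
j=2: 8≤10, i=1, swap(1,2) ⇒ 6 8 12 3 14 17 16 5 4 2 7 13 10
j=3: 3≤10, i=2, swap(2,3) ⇒ 6 8 3 12 14 17 16 5 4 2 7 13 10
j=4: 14>10, skip
j=5: 17>10, skip
j=6: 16>10, skip
j=7: 5≤10, i=3, swap(3,7) ⇒ 6 8 3 5 14 17 16 12 4 2 7 13 10
j=8: 4≤10, i=4, swap(4,8) ⇒ 6 8 3 5 4 17 16 12 14 2 7 13 10
j=9: 2≤10, i=5, swap(5,9) ⇒ 6 8 3 5 4 2 16 12 14 17 7 13 10
j=10: 7≤10, i=6, swap(6,10) ⇒ 6 8 3 5 4 2 7 12 14 17 16 13 10
(after j=10) A = 6 8 3 5 4 2 7 12 14 17 16 13 10

6 8 3 5 4 2 7 12 14 17 16 13 10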